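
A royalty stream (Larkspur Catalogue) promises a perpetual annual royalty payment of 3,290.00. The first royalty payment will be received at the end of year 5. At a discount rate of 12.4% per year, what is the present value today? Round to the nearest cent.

16622.98

Value at end of year 4: C / r = 3,290.00 / 0.124 = 26,532.2581
Discount to today: PV = 26,532.2581 / (1 + 0.124)^4 = 26,532.2581 / 1.596119 = 16,622.98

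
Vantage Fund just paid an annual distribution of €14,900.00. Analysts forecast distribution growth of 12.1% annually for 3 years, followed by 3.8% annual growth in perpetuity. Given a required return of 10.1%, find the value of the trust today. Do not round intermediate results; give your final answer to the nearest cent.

€305461.96

D_1 = 16702.90000
D_2 = 18723.95090
D_3 = 20989.54896
Terminal value at year 3: TV = D_3×(1+g_2)/(r−g_2) = 21787.15182/0.063 = 345827.80666
P_0 = D_1/(1+r)^1 + D_2/(1+r)^2 + D_3/(1+r)^3 + TV/(1+r)^3
    = 15170.66303 + 15446.24274 + 15726.82844 + 259118.22101 = 305461.95523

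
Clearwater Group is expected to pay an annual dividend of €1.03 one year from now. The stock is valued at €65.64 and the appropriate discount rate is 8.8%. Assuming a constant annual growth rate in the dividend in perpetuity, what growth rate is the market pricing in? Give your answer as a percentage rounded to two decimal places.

P = D₁/(r−g) ⇒ g = r − D₁/P = 0.088 − €1.03/€65.64 = 0.072308

7.23%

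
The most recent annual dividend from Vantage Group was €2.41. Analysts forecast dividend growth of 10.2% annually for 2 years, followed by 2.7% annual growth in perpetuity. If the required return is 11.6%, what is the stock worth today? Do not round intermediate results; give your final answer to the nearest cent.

€31.85

D_1 = 2.65582
D_2 = 2.92671
Terminal value at year 2: TV = D_2×(1+g_2)/(r−g_2) = 3.00573/0.089 = 33.77230
P_0 = D_1/(1+r)^1 + D_2/(1+r)^2 + TV/(1+r)^2
    = 2.37977 + 2.34991 + 27.11642 = 31.84610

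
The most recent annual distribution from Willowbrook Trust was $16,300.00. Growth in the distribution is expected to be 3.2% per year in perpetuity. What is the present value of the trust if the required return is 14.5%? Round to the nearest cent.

$148863.72

D₁ = D₀ × (1 + g) = $16,300.00 × 1.032 = $16,821.6000
Growing perpetuity: P = D₁ / (r − g) = $16,821.6000 / (0.145 − 0.032) = $148,863.72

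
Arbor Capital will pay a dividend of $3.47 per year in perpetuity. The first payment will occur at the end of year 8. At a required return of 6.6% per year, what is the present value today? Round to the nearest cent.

Value at end of year 7: C / r = $3.47 / 0.066 = $52.5758
Discount to today: PV = $52.5758 / (1 + 0.066)^7 = $52.5758 / 1.564229 = $33.61

$33.61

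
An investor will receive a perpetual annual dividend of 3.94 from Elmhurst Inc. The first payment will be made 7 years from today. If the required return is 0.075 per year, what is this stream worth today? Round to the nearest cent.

Value at end of year 6: C / r = 3.94 / 0.075 = 52.5333
Discount to today: PV = 52.5333 / (1 + 0.075)^6 = 52.5333 / 1.543302 = 34.04

34.04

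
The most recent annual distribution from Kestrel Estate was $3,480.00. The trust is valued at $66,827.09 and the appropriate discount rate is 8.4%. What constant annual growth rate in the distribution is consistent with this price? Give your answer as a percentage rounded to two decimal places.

3.03%

P = D₀(1+g)/(r−g) ⇒ P(r−g) = D₀(1+g) ⇒ g(P+D₀) = P·r − D₀
g = (P·r − D₀)/(P + D₀) = ($66,827.09×0.084 − $3,480.00) / ($66,827.09 + $3,480.00) = 0.030345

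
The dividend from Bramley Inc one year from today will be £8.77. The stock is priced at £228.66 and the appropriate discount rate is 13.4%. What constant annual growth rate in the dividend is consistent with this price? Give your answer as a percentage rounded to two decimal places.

P = D₁/(r−g) ⇒ g = r − D₁/P = 0.134 − £8.77/£228.66 = 0.095646

9.56%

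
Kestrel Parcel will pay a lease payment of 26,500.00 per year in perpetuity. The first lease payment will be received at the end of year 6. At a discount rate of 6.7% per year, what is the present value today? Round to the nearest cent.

Value at end of year 5: C / r = 26,500.00 / 0.067 = 395,522.3881
Discount to today: PV = 395,522.3881 / (1 + 0.067)^5 = 395,522.3881 / 1.383000 = 285,988.77

285988.77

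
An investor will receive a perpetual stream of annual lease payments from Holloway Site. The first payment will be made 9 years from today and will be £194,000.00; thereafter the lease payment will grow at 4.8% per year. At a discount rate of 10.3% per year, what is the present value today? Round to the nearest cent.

£1610033.61

Value at end of year 8: C₁ / (r − g) = £194,000.00 / (0.103 − 0.048) = £3,527,272.7273
Discount to today: PV = £3,527,272.7273 / (1 + 0.103)^8 = £3,527,272.7273 / 2.190807 = £1,610,033.61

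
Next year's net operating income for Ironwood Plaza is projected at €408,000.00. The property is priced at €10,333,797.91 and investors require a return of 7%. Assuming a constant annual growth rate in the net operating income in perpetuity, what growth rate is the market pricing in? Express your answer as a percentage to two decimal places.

P = D₁/(r−g) ⇒ g = r − D₁/P = 0.07 − €408,000.00/€10,333,797.91 = 0.030518

3.05%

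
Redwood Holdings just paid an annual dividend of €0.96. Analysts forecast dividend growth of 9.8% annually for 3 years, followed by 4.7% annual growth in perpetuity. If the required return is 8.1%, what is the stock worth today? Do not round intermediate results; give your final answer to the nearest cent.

D_1 = 1.05408
D_2 = 1.15738
D_3 = 1.27080
Terminal value at year 3: TV = D_3×(1+g_2)/(r−g_2) = 1.33053/0.034 = 39.13326
P_0 = D_1/(1+r)^1 + D_2/(1+r)^2 + D_3/(1+r)^3 + TV/(1+r)^3
    = 0.97510 + 0.99043 + 1.00601 + 30.97911 = 33.95065

€33.95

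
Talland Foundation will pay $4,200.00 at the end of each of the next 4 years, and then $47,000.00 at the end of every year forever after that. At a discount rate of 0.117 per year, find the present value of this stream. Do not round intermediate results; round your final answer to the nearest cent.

$270885.18

PV of 4-year annuity: $4,200.00 × [1 − (1+0.117)^−4] / 0.117 = 12837.89077
Perpetuity value at year 4: $47,000.00 / 0.117 = 401709.40171
PV of perpetuity: 401709.40171 / (1+0.117)^4 = 258047.29073
Total PV = 12837.89077 + 258047.29073 = 270885.18150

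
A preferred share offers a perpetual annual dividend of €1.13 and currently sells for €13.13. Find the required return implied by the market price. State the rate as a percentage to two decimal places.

P = C/r ⇒ r = C/P = €1.13/€13.13 = 0.086062

8.61%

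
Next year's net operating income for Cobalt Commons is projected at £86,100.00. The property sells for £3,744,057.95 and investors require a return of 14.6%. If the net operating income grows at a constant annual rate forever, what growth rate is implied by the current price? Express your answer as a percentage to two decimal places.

12.30%

P = D₁/(r−g) ⇒ g = r − D₁/P = 0.146 − £86,100.00/£3,744,057.95 = 0.123004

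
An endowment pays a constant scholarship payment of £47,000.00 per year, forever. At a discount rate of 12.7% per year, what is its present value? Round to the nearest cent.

Level perpetuity: PV = C / r = £47,000.00 / 0.127 = £370,078.74

£370078.74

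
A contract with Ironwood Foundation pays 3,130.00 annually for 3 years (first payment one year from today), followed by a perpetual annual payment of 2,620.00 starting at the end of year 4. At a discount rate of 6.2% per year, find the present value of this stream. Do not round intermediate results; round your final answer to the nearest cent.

PV of 3-year annuity: 3,130.00 × [1 − (1+0.062)^−3] / 0.062 = 8335.66460
Perpetuity value at year 3: 2,620.00 / 0.062 = 42258.06452
PV of perpetuity: 42258.06452 / (1+0.062)^3 = 35280.60725
Total PV = 8335.66460 + 35280.60725 = 43616.27185

43616.27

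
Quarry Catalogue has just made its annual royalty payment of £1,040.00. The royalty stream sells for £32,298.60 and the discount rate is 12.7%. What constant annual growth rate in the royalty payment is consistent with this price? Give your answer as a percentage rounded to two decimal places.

P = D₀(1+g)/(r−g) ⇒ P(r−g) = D₀(1+g) ⇒ g(P+D₀) = P·r − D₀
g = (P·r − D₀)/(P + D₀) = (£32,298.60×0.127 − £1,040.00) / (£32,298.60 + £1,040.00) = 0.091843

9.18%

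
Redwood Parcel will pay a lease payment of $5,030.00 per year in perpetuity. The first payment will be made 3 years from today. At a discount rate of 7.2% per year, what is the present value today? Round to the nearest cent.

Value at end of year 2: C / r = $5,030.00 / 0.072 = $69,861.1111
Discount to today: PV = $69,861.1111 / (1 + 0.072)^2 = $69,861.1111 / 1.149184 = $60,791.93

$60791.93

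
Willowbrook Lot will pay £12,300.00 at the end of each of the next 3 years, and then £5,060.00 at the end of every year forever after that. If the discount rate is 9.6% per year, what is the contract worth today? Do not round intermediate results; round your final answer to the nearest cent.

£70840.69

PV of 3-year annuity: £12,300.00 × [1 − (1+0.096)^−3] / 0.096 = 30804.97407
Perpetuity value at year 3: £5,060.00 / 0.096 = 52708.33333
PV of perpetuity: 52708.33333 / (1+0.096)^3 = 40035.71798
Total PV = 30804.97407 + 40035.71798 = 70840.69206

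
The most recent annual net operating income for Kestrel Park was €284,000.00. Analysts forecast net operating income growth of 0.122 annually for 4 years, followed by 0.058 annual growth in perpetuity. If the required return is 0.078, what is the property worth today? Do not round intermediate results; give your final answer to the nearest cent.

€18887481.21

D_1 = 318648.00000
D_2 = 357523.05600
D_3 = 401140.86883
D_4 = 450080.05483
Terminal value at year 4: TV = D_4×(1+g_2)/(r−g_2) = 476184.69801/0.02 = 23809234.90048
P_0 = D_1/(1+r)^1 + D_2/(1+r)^2 + D_3/(1+r)^3 + D_4/(1+r)^4 + TV/(1+r)^4
    = 295591.83673 + 307656.80966 + 320214.23047 + 333284.19906 + 17630734.13004 = 18887481.20596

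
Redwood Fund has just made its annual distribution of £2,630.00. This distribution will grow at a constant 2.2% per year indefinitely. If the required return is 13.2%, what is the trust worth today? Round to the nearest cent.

£24435.09

D₁ = D₀ × (1 + g) = £2,630.00 × 1.022 = £2,687.8600
Growing perpetuity: P = D₁ / (r − g) = £2,687.8600 / (0.132 − 0.022) = £24,435.09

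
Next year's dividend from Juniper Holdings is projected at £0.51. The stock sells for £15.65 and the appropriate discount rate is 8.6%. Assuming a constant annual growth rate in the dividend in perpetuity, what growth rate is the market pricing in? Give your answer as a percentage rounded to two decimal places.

5.34%

P = D₁/(r−g) ⇒ g = r − D₁/P = 0.086 − £0.51/£15.65 = 0.053412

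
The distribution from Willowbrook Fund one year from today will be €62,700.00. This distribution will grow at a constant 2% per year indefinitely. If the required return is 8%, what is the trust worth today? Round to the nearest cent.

€1045000.00

Growing perpetuity: P = D₁ / (r − g) = €62,700.0000 / (0.08 − 0.02) = €1,045,000.00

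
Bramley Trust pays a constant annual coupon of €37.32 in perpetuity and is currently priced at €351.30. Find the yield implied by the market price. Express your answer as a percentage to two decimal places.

10.62%

P = C/r ⇒ r = C/P = €37.32/€351.30 = 0.106234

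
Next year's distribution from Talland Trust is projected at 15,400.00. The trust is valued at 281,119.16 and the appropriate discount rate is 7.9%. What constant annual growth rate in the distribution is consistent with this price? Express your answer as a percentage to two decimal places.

P = D₁/(r−g) ⇒ g = r − D₁/P = 0.079 − 15,400.00/281,119.16 = 0.024219

2.42%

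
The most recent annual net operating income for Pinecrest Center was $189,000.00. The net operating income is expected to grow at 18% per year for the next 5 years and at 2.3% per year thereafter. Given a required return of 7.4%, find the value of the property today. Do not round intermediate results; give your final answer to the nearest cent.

D_1 = 223020.00000
D_2 = 263163.60000
D_3 = 310533.04800
D_4 = 366428.99664
D_5 = 432386.21604
Terminal value at year 5: TV = D_5×(1+g_2)/(r−g_2) = 442331.09900/0.051 = 8673158.80400
P_0 = D_1/(1+r)^1 + D_2/(1+r)^2 + D_3/(1+r)^3 + D_4/(1+r)^4 + D_5/(1+r)^5 + TV/(1+r)^5
    = 207653.63128 + 228148.30998 + 250665.74094 + 275405.56268 + 302587.11728 + 6069541.58777 = 7334001.94993

$7334001.95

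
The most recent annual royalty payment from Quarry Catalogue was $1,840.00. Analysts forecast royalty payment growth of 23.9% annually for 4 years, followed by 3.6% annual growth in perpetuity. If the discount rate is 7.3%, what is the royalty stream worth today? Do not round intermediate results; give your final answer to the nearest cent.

D_1 = 2279.76000
D_2 = 2824.62264
D_3 = 3499.70745
D_4 = 4336.13753
Terminal value at year 4: TV = D_4×(1+g_2)/(r−g_2) = 4492.23848/0.037 = 121411.85089
P_0 = D_1/(1+r)^1 + D_2/(1+r)^2 + D_3/(1+r)^3 + D_4/(1+r)^4 + TV/(1+r)^4
    = 2124.65983 + 2453.35837 + 2832.90869 + 3271.17788 + 91592.98060 = 102275.08537

$102275.09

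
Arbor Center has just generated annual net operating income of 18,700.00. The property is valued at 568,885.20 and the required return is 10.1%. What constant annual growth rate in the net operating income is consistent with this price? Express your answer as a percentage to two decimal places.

P = D₀(1+g)/(r−g) ⇒ P(r−g) = D₀(1+g) ⇒ g(P+D₀) = P·r − D₀
g = (P·r − D₀)/(P + D₀) = (568,885.20×0.101 − 18,700.00) / (568,885.20 + 18,700.00) = 0.065960

6.60%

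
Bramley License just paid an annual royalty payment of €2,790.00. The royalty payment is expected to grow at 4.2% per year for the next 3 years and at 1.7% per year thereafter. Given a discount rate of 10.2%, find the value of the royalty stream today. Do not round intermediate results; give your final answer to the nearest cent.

D_1 = 2907.18000
D_2 = 3029.28156
D_3 = 3156.51139
Terminal value at year 3: TV = D_3×(1+g_2)/(r−g_2) = 3210.17208/0.085 = 37766.73034
P_0 = D_1/(1+r)^1 + D_2/(1+r)^2 + D_3/(1+r)^3 + TV/(1+r)^3
    = 2638.09437 + 2494.45947 + 2358.64498 + 28220.49348 = 35711.69231

€35711.69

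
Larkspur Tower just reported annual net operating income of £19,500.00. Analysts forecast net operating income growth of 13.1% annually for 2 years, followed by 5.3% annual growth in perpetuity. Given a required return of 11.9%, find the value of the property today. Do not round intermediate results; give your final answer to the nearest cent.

D_1 = 22054.50000
D_2 = 24943.63950
Terminal value at year 2: TV = D_2×(1+g_2)/(r−g_2) = 26265.65239/0.066 = 397964.43020
P_0 = D_1/(1+r)^1 + D_2/(1+r)^2 + TV/(1+r)^2
    = 19709.11528 + 19920.47309 + 317822.09333 = 357451.68170

£357451.68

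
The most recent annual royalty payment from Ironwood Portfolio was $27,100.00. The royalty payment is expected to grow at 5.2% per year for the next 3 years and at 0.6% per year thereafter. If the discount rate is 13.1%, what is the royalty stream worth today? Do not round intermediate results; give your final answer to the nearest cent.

$245978.07

D_1 = 28509.20000
D_2 = 29991.67840
D_3 = 31551.24568
Terminal value at year 3: TV = D_3×(1+g_2)/(r−g_2) = 31740.55315/0.125 = 253924.42521
P_0 = D_1/(1+r)^1 + D_2/(1+r)^2 + D_3/(1+r)^3 + TV/(1+r)^3
    = 25207.07339 + 23446.36711 + 21808.64562 + 175515.97998 = 245978.06610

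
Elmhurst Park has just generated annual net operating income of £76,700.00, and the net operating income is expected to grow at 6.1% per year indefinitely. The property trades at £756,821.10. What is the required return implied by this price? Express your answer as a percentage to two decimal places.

D₁ = £76,700.00 × 1.061 = £81,378.7000
P = D₁/(r − g) ⇒ r = D₁/P + g = £81,378.7000/£756,821.10 + 0.061 = 0.107527 + 0.061 = 0.168527

16.85%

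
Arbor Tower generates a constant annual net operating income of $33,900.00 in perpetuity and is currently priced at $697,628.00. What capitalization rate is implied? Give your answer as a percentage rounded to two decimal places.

P = C/r ⇒ r = C/P = $33,900.00/$697,628.00 = 0.048593

4.86%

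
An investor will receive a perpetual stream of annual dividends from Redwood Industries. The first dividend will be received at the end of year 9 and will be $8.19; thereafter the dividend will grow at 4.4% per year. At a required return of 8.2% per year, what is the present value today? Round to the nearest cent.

Value at end of year 8: C₁ / (r − g) = $8.19 / (0.082 − 0.044) = $215.5263
Discount to today: PV = $215.5263 / (1 + 0.082)^8 = $215.5263 / 1.878530 = $114.73

$114.73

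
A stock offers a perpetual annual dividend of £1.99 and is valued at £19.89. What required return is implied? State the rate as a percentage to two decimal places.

P = C/r ⇒ r = C/P = £1.99/£19.89 = 0.100050

10.01%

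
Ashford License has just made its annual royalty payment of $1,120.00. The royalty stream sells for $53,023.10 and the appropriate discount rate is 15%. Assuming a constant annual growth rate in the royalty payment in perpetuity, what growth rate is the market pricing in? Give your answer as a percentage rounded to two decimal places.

P = D₀(1+g)/(r−g) ⇒ P(r−g) = D₀(1+g) ⇒ g(P+D₀) = P·r − D₀
g = (P·r − D₀)/(P + D₀) = ($53,023.10×0.15 − $1,120.00) / ($53,023.10 + $1,120.00) = 0.126211

12.62%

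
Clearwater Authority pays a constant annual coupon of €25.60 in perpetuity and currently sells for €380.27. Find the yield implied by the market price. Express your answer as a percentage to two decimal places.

6.73%

P = C/r ⇒ r = C/P = €25.60/€380.27 = 0.067321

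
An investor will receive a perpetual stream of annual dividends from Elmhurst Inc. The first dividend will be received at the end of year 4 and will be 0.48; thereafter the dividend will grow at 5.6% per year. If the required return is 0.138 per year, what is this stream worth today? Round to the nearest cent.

Value at end of year 3: C₁ / (r − g) = 0.48 / (0.138 − 0.056) = 5.8537
Discount to today: PV = 5.8537 / (1 + 0.138)^3 = 5.8537 / 1.473760 = 3.97

3.97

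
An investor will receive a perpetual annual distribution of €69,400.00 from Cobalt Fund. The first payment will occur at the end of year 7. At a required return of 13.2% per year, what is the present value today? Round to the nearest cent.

€249865.89

Value at end of year 6: C / r = €69,400.00 / 0.132 = €525,757.5758
Discount to today: PV = €525,757.5758 / (1 + 0.132)^6 = €525,757.5758 / 2.104159 = €249,865.89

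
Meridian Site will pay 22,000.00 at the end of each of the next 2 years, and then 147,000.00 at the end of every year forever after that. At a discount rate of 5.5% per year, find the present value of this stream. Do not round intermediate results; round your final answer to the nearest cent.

PV of 2-year annuity: 22,000.00 × [1 − (1+0.055)^−2] / 0.055 = 40619.03371
Perpetuity value at year 2: 147,000.00 / 0.055 = 2672727.27273
PV of perpetuity: 2672727.27273 / (1+0.055)^2 = 2401318.27473
Total PV = 40619.03371 + 2401318.27473 = 2441937.30844

2441937.31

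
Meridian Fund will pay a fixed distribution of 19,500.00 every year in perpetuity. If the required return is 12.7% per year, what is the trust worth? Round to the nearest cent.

153543.31

Level perpetuity: PV = C / r = 19,500.00 / 0.127 = 153,543.31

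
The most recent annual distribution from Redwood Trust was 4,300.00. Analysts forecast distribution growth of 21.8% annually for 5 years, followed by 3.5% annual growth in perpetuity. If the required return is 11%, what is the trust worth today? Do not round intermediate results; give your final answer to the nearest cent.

123050.95

D_1 = 5237.40000
D_2 = 6379.15320
D_3 = 7769.80860
D_4 = 9463.62687
D_5 = 11526.69753
Terminal value at year 5: TV = D_5×(1+g_2)/(r−g_2) = 11930.13194/0.075 = 159068.42591
P_0 = D_1/(1+r)^1 + D_2/(1+r)^2 + D_3/(1+r)^3 + D_4/(1+r)^4 + D_5/(1+r)^5 + TV/(1+r)^5
    = 4718.37838 + 5177.46384 + 5681.21708 + 6233.98415 + 6840.53396 + 94399.36861 = 123050.94602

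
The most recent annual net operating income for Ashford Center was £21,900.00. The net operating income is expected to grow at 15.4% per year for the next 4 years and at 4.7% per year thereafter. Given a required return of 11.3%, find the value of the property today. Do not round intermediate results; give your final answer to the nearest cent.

D_1 = 25272.60000
D_2 = 29164.58040
D_3 = 33655.92578
D_4 = 38838.93835
Terminal value at year 4: TV = D_4×(1+g_2)/(r−g_2) = 40664.36845/0.066 = 616126.79477
P_0 = D_1/(1+r)^1 + D_2/(1+r)^2 + D_3/(1+r)^3 + D_4/(1+r)^4 + TV/(1+r)^4
    = 22706.73854 + 23543.19522 + 24410.46477 + 25309.68225 + 401503.59563 = 497473.67641

£497473.68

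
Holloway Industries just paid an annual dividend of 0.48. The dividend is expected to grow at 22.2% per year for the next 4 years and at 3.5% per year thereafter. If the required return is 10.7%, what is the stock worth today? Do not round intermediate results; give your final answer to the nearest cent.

12.72

D_1 = 0.58656
D_2 = 0.71678
D_3 = 0.87590
D_4 = 1.07035
Terminal value at year 4: TV = D_4×(1+g_2)/(r−g_2) = 1.10781/0.072 = 15.38629
P_0 = D_1/(1+r)^1 + D_2/(1+r)^2 + D_3/(1+r)^3 + D_4/(1+r)^4 + TV/(1+r)^4
    = 0.52986 + 0.58491 + 0.64567 + 0.71275 + 10.24574 = 12.71894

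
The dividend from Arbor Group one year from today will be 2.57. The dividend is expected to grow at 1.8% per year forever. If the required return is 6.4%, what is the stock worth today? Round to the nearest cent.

Growing perpetuity: P = D₁ / (r − g) = 2.5700 / (0.064 − 0.018) = 55.87

55.87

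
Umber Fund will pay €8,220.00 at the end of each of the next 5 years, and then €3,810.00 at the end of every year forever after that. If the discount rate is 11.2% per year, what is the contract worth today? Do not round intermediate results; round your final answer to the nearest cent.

€50235.09

PV of 5-year annuity: €8,220.00 × [1 − (1+0.112)^−5] / 0.112 = 30228.04465
Perpetuity value at year 5: €3,810.00 / 0.112 = 34017.85714
PV of perpetuity: 34017.85714 / (1+0.112)^5 = 20007.04812
Total PV = 30228.04465 + 20007.04812 = 50235.09278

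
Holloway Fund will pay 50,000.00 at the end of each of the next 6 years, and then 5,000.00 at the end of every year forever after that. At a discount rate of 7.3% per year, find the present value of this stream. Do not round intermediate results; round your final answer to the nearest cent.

PV of 6-year annuity: 50,000.00 × [1 − (1+0.073)^−6] / 0.073 = 236135.67746
Perpetuity value at year 6: 5,000.00 / 0.073 = 68493.15068
PV of perpetuity: 68493.15068 / (1+0.073)^6 = 44879.58294
Total PV = 236135.67746 + 44879.58294 = 281015.26039

281015.26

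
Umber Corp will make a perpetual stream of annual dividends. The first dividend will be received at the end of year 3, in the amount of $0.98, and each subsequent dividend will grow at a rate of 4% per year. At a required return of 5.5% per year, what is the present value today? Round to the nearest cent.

$58.70

Value at end of year 2: C₁ / (r − g) = $0.98 / (0.055 − 0.04) = $65.3333
Discount to today: PV = $65.3333 / (1 + 0.055)^2 = $65.3333 / 1.113025 = $58.70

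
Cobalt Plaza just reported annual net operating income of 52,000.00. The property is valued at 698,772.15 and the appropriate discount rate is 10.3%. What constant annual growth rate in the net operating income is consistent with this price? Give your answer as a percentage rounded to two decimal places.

P = D₀(1+g)/(r−g) ⇒ P(r−g) = D₀(1+g) ⇒ g(P+D₀) = P·r − D₀
g = (P·r − D₀)/(P + D₀) = (698,772.15×0.103 − 52,000.00) / (698,772.15 + 52,000.00) = 0.026604

2.66%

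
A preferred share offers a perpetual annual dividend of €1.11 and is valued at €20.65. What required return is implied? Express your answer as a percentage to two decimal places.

5.38%

P = C/r ⇒ r = C/P = €1.11/€20.65 = 0.053753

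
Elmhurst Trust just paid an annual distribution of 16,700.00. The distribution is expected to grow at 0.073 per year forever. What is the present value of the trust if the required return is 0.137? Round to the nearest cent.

279985.94

D₁ = D₀ × (1 + g) = 16,700.00 × 1.073 = 17,919.1000
Growing perpetuity: P = D₁ / (r − g) = 17,919.1000 / (0.137 − 0.073) = 279,985.94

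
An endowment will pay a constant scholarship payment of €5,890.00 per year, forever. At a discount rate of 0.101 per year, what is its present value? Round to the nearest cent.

Level perpetuity: PV = C / r = €5,890.00 / 0.101 = €58,316.83

€58316.83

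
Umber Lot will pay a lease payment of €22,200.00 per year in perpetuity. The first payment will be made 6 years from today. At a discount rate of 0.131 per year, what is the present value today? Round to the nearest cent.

Value at end of year 5: C / r = €22,200.00 / 0.131 = €169,465.6489
Discount to today: PV = €169,465.6489 / (1 + 0.131)^5 = €169,465.6489 / 1.850602 = €91,573.26

€91573.26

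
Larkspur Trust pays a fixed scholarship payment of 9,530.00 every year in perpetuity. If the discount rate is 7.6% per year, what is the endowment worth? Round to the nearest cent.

Level perpetuity: PV = C / r = 9,530.00 / 0.076 = 125,394.74

125394.74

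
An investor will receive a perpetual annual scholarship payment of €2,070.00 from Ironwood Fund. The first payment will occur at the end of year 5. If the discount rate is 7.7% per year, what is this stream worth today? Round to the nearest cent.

€19980.98

Value at end of year 4: C / r = €2,070.00 / 0.077 = €26,883.1169
Discount to today: PV = €26,883.1169 / (1 + 0.077)^4 = €26,883.1169 / 1.345435 = €19,980.98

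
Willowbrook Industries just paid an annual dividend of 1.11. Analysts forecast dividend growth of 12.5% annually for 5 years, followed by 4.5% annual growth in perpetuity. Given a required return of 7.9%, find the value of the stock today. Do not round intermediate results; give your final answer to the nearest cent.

48.34

D_1 = 1.24875
D_2 = 1.40484
D_3 = 1.58045
D_4 = 1.77801
D_5 = 2.00026
Terminal value at year 5: TV = D_5×(1+g_2)/(r−g_2) = 2.09027/0.034 = 61.47846
P_0 = D_1/(1+r)^1 + D_2/(1+r)^2 + D_3/(1+r)^3 + D_4/(1+r)^4 + D_5/(1+r)^5 + TV/(1+r)^5
    = 1.15732 + 1.20666 + 1.25810 + 1.31174 + 1.36766 + 42.03545 = 48.33694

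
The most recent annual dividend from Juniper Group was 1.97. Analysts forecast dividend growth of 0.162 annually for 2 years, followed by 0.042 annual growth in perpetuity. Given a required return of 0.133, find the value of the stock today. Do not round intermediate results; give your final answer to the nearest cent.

27.82

D_1 = 2.28914
D_2 = 2.65998
Terminal value at year 2: TV = D_2×(1+g_2)/(r−g_2) = 2.77170/0.091 = 30.45824
P_0 = D_1/(1+r)^1 + D_2/(1+r)^2 + TV/(1+r)^2
    = 2.02042 + 2.07214 + 23.72712 = 27.81968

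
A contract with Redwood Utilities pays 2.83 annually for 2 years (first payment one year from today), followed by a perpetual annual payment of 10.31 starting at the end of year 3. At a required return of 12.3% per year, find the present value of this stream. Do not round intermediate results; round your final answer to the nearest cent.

71.23

PV of 2-year annuity: 2.83 × [1 − (1+0.123)^−2] / 0.123 = 4.76406
Perpetuity value at year 2: 10.31 / 0.123 = 83.82114
PV of perpetuity: 83.82114 / (1+0.123)^2 = 66.46516
Total PV = 4.76406 + 66.46516 = 71.22921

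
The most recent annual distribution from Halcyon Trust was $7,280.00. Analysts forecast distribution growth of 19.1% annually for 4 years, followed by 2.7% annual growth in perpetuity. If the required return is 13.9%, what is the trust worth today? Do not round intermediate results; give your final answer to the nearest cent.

$112404.92

D_1 = 8670.48000
D_2 = 10326.54168
D_3 = 12298.91114
D_4 = 14648.00317
Terminal value at year 4: TV = D_4×(1+g_2)/(r−g_2) = 15043.49925/0.112 = 134316.95763
P_0 = D_1/(1+r)^1 + D_2/(1+r)^2 + D_3/(1+r)^3 + D_4/(1+r)^4 + TV/(1+r)^4
    = 7612.36172 + 7959.89711 + 8323.29891 + 8703.29149 + 79806.07461 = 112404.92384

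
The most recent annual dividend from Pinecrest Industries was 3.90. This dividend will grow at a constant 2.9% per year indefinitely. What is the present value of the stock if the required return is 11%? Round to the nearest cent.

D₁ = D₀ × (1 + g) = 3.90 × 1.029 = 4.0131
Growing perpetuity: P = D₁ / (r − g) = 4.0131 / (0.11 − 0.029) = 49.54

49.54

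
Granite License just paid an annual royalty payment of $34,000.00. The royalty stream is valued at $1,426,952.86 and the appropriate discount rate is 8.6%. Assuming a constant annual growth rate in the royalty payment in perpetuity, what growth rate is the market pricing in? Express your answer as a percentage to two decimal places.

P = D₀(1+g)/(r−g) ⇒ P(r−g) = D₀(1+g) ⇒ g(P+D₀) = P·r − D₀
g = (P·r − D₀)/(P + D₀) = ($1,426,952.86×0.086 − $34,000.00) / ($1,426,952.86 + $34,000.00) = 0.060726

6.07%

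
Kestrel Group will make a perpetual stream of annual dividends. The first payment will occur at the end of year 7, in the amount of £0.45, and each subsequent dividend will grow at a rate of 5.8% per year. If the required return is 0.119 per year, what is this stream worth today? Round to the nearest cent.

Value at end of year 6: C₁ / (r − g) = £0.45 / (0.119 − 0.058) = £7.3770
Discount to today: PV = £7.3770 / (1 + 0.119)^6 = £7.3770 / 1.963272 = £3.76

£3.76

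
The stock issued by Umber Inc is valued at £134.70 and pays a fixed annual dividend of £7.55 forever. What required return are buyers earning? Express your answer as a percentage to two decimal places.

5.61%

P = C/r ⇒ r = C/P = £7.55/£134.70 = 0.056050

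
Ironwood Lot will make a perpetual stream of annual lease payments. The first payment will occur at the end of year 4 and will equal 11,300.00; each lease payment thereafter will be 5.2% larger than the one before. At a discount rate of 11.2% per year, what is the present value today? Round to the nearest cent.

136966.02

Value at end of year 3: C₁ / (r − g) = 11,300.00 / (0.112 − 0.052) = 188,333.3333
Discount to today: PV = 188,333.3333 / (1 + 0.112)^3 = 188,333.3333 / 1.375037 = 136,966.02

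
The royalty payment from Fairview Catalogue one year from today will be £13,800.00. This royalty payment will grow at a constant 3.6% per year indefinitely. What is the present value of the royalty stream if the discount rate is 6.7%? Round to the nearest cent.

Growing perpetuity: P = D₁ / (r − g) = £13,800.0000 / (0.067 − 0.036) = £445,161.29

£445161.29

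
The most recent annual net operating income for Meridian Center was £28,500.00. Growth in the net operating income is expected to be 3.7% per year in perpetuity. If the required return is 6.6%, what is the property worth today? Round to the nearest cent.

£1019120.69

D₁ = D₀ × (1 + g) = £28,500.00 × 1.037 = £29,554.5000
Growing perpetuity: P = D₁ / (r − g) = £29,554.5000 / (0.066 − 0.037) = £1,019,120.69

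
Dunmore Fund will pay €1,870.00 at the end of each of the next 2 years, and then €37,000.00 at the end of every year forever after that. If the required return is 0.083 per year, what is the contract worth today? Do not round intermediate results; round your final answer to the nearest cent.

€383393.78

PV of 2-year annuity: €1,870.00 × [1 − (1+0.083)^−2] / 0.083 = 3321.03890
Perpetuity value at year 2: €37,000.00 / 0.083 = 445783.13253
PV of perpetuity: 445783.13253 / (1+0.083)^2 = 380072.73709
Total PV = 3321.03890 + 380072.73709 = 383393.77599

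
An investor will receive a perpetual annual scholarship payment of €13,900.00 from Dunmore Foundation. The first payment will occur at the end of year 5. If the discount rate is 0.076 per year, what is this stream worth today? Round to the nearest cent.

€136443.27

Value at end of year 4: C / r = €13,900.00 / 0.076 = €182,894.7368
Discount to today: PV = €182,894.7368 / (1 + 0.076)^4 = €182,894.7368 / 1.340445 = €136,443.27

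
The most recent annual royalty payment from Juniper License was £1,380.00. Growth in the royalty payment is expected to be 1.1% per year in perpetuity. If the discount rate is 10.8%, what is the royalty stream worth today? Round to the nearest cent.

D₁ = D₀ × (1 + g) = £1,380.00 × 1.011 = £1,395.1800
Growing perpetuity: P = D₁ / (r − g) = £1,395.1800 / (0.108 − 0.011) = £14,383.30

£14383.30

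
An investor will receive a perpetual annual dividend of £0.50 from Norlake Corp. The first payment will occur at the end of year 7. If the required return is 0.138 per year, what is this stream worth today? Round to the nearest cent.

Value at end of year 6: C / r = £0.50 / 0.138 = £3.6232
Discount to today: PV = £3.6232 / (1 + 0.138)^6 = £3.6232 / 2.171969 = £1.67

£1.67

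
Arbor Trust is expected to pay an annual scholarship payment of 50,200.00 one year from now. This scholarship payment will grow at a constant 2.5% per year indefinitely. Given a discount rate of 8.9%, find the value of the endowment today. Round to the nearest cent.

784375.00

Growing perpetuity: P = D₁ / (r − g) = 50,200.0000 / (0.089 − 0.025) = 784,375.00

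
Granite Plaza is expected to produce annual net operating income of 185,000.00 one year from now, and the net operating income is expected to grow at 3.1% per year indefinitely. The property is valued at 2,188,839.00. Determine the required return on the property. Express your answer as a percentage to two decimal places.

P = D₁/(r − g) ⇒ r = D₁/P + g = 185,000.0000/2,188,839.00 + 0.031 = 0.084520 + 0.031 = 0.115520

11.55%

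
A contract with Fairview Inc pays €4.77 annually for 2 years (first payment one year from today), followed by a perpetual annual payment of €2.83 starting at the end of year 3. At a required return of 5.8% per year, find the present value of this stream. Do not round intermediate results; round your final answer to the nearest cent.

€52.36

PV of 2-year annuity: €4.77 × [1 − (1+0.058)^−2] / 0.058 = 8.76986
Perpetuity value at year 2: €2.83 / 0.058 = 48.79310
PV of perpetuity: 48.79310 / (1+0.058)^2 = 43.59002
Total PV = 8.76986 + 43.59002 = 52.35988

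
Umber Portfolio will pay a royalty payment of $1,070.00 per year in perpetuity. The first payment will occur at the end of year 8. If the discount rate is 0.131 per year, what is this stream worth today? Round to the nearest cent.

Value at end of year 7: C / r = $1,070.00 / 0.131 = $8,167.9389
Discount to today: PV = $8,167.9389 / (1 + 0.131)^7 = $8,167.9389 / 2.367218 = $3,450.44

$3450.44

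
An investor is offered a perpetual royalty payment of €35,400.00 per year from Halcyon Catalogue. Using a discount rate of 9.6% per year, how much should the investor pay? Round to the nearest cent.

Level perpetuity: PV = C / r = €35,400.00 / 0.096 = €368,750.00

€368750.00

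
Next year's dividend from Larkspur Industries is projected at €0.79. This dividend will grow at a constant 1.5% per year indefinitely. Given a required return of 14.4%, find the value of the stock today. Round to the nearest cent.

€6.12

Growing perpetuity: P = D₁ / (r − g) = €0.7900 / (0.144 − 0.015) = €6.12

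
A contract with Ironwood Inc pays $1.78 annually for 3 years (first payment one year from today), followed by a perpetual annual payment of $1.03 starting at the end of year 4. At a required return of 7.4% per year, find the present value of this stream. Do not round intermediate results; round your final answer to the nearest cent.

$15.87

PV of 3-year annuity: $1.78 × [1 − (1+0.074)^−3] / 0.074 = 4.63735
Perpetuity value at year 3: $1.03 / 0.074 = 13.91892
PV of perpetuity: 13.91892 / (1+0.074)^3 = 11.23551
Total PV = 4.63735 + 11.23551 = 15.87286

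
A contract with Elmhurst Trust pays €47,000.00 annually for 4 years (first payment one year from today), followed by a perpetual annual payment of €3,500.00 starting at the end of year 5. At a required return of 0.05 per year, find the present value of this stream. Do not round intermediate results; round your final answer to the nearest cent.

PV of 4-year annuity: €47,000.00 × [1 − (1+0.05)^−4] / 0.05 = 166659.67370
Perpetuity value at year 4: €3,500.00 / 0.05 = 70000.00000
PV of perpetuity: 70000.00000 / (1+0.05)^4 = 57589.17324
Total PV = 166659.67370 + 57589.17324 = 224248.84693

€224248.85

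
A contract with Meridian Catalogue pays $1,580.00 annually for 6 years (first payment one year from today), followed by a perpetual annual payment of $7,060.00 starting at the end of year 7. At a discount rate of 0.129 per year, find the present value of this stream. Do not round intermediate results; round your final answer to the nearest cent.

PV of 6-year annuity: $1,580.00 × [1 − (1+0.129)^−6] / 0.129 = 6333.75691
Perpetuity value at year 6: $7,060.00 / 0.129 = 54728.68217
PV of perpetuity: 54728.68217 / (1+0.129)^6 = 26427.21143
Total PV = 6333.75691 + 26427.21143 = 32760.96833

$32760.97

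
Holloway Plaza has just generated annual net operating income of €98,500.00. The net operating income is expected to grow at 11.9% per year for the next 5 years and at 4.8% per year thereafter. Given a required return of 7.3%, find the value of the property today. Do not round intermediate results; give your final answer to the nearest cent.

€5652998.24

D_1 = 110221.50000
D_2 = 123337.85850
D_3 = 138015.06366
D_4 = 154438.85624
D_5 = 172817.08013
Terminal value at year 5: TV = D_5×(1+g_2)/(r−g_2) = 181112.29998/0.025 = 7244491.99903
P_0 = D_1/(1+r)^1 + D_2/(1+r)^2 + D_3/(1+r)^3 + D_4/(1+r)^4 + D_5/(1+r)^5 + TV/(1+r)^5
    = 102722.73998 + 107126.51075 + 111719.07319 + 116508.52088 + 121503.29437 + 5093418.10007 = 5652998.23924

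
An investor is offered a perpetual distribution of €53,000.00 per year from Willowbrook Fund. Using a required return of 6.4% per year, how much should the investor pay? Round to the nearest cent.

Level perpetuity: PV = C / r = €53,000.00 / 0.064 = €828,125.00

€828125.00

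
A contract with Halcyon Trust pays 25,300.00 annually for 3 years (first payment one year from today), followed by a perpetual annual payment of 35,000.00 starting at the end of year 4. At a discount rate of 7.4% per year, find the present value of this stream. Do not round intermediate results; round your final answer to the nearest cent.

447702.00

PV of 3-year annuity: 25,300.00 × [1 − (1+0.074)^−3] / 0.074 = 65912.94229
Perpetuity value at year 3: 35,000.00 / 0.074 = 472972.97297
PV of perpetuity: 472972.97297 / (1+0.074)^3 = 381789.06071
Total PV = 65912.94229 + 381789.06071 = 447702.00300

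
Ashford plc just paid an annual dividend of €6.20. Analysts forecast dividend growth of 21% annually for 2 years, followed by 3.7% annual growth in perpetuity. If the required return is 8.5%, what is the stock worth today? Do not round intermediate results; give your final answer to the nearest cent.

€181.21

D_1 = 7.50200
D_2 = 9.07742
Terminal value at year 2: TV = D_2×(1+g_2)/(r−g_2) = 9.41328/0.048 = 196.11009
P_0 = D_1/(1+r)^1 + D_2/(1+r)^2 + TV/(1+r)^2
    = 6.91429 + 7.71086 + 166.58676 = 181.21190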